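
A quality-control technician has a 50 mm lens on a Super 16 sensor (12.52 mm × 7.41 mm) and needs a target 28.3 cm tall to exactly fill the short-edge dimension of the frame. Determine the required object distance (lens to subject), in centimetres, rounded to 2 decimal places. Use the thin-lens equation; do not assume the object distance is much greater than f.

195.96 cm

W: 28.3 cm = 283 mm.
Magnification m = h/W = dᵢ/dₒ; combined with 1/f = 1/dₒ + 1/dᵢ this gives dₒ = f·(1 + W/h).
dₒ = 50 mm × (1 + 283/7.41) = 50 × 39.1916 ≈ 1959.582 mm = 195.958 cm.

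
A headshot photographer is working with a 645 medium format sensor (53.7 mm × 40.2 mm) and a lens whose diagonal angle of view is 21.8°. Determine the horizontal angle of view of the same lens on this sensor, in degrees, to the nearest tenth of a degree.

Sensor diagonal = √(53.7² + 40.2²) = √4499.7300 ≈ 67.0800 mm.
From the diagonal AOV: f = 67.0800 / (2·tan(10.9°)) = 67.0800 / 0.38514 ≈ 174.1708 mm.
Horizontal AOV = 2·arctan(53.7 / (2 × 174.1708)) = 2·arctan(0.15416) ≈ 17.5273°.

17.5°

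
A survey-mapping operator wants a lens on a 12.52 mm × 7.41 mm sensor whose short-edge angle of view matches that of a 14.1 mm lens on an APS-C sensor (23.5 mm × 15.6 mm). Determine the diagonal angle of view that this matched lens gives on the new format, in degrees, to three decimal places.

Equal short-edge AOV ⇒ f₂ = f₁ · 7.41/15.6 = 14.1 × 0.47500 ≈ 6.6975 mm.
Sensor diagonal = √(12.52² + 7.41²) = √211.6585 ≈ 14.5485 mm.
Diagonal AOV on the new format = 2·arctan(14.5485 / (2 × 6.6975)) = 2·arctan(1.08611) ≈ 94.7276°.

94.728°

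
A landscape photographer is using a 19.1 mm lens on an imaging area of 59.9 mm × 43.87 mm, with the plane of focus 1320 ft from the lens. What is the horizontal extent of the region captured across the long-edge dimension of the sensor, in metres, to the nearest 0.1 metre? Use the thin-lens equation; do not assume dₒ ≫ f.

1261.7 m

dₒ: 1320 ft × 304.8 mm/ft = 402335.99 mm.
Similar triangles through the lens centre give W/dₒ = w/dᵢ; with 1/f = 1/dₒ + 1/dᵢ this gives W = w·(dₒ − f)/f.
W = 59.9 mm × (402336 − 19.1) / 19.1 = 59.9 × 21063.7114 ≈ 1261716.311 mm = 1261.72 m.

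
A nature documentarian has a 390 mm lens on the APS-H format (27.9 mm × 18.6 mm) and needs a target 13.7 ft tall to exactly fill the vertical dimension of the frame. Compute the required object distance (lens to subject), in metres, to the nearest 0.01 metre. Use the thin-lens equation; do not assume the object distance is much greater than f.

87.95 m

W: 13.7 ft × 304.8 mm/ft = 4175.76 mm.
Magnification m = h/W = dᵢ/dₒ; combined with 1/f = 1/dₒ + 1/dᵢ this gives dₒ = f·(1 + W/h).
dₒ = 390 mm × (1 + 4175.76/18.6) = 390 × 225.5032 ≈ 87946.255 mm = 87.9463 m.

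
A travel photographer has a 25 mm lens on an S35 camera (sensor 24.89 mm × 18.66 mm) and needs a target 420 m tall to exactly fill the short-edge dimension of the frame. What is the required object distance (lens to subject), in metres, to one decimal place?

W: 420 m = 420000 mm.
Magnification m = h/W = dᵢ/dₒ; combined with 1/f = 1/dₒ + 1/dᵢ this gives dₒ = f·(1 + W/h).
dₒ = 25 mm × (1 + 420000/18.66) = 25 × 22509.0386 ≈ 562725.965 mm = 562.726 m.

562.7 m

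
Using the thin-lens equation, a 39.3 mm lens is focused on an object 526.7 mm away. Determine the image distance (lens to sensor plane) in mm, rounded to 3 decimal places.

1/dᵢ = 1/f − 1/dₒ = 1/39.3 − 1/526.7 = 0.0235467 mm⁻¹.
dᵢ = 1/0.0235467 ≈ 42.4688 mm.

42.469 mm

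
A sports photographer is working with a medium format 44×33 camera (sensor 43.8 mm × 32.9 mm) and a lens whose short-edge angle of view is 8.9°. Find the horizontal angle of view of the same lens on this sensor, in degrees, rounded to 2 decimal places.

11.83°

From the short-edge AOV: f = 32.9 / (2·tan(4.45°)) = 32.9 / 0.15565 ≈ 211.3752 mm.
Horizontal AOV = 2·arctan(43.8 / (2 × 211.3752)) = 2·arctan(0.10361) ≈ 11.8303°.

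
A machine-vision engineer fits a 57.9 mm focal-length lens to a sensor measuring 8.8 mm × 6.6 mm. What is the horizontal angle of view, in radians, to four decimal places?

0.1517 rad

Angle of view α = 2·arctan(w/2f) with w = 8.8 mm and f = 57.9 mm.
w/2f = 0.07599; arctan(0.07599) ≈ 0.0758 rad, so α ≈ 0.1517 rad.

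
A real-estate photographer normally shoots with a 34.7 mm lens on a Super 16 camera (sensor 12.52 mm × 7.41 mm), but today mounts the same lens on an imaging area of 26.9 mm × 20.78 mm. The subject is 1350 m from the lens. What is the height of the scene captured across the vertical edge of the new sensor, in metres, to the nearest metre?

The focal length stays 34.7 mm; the relevant sensor dimension is now h = 20.78 mm. Object distance dₒ = 1350 m = 1.35e+06 mm.
Thin-lens field height W = h·(dₒ − f)/f = 20.78 × (1.35e+06 − 34.7)/34.7 ≈ 808423.024 mm = 808.423 m.

808 m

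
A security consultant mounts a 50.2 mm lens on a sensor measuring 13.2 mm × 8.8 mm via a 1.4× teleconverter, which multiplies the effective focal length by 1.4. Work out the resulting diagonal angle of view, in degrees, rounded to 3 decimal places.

12.879°

Effective focal length f = 50.2 × 1.4 = 70.28 mm.
Sensor diagonal = √(13.2² + 8.8²) = √251.6800 ≈ 15.8644 mm.
α = 2·arctan(15.864 / (2 × 70.28)) = 2·arctan(0.11287) ≈ 12.8790°.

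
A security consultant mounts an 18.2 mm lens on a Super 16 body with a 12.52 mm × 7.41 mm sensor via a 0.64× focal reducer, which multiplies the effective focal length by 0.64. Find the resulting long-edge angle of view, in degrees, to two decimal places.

56.51°

Effective focal length f = 18.2 × 0.64 = 11.648 mm.
α = 2·arctan(12.52 / (2 × 11.648)) = 2·arctan(0.53743) ≈ 56.5100°.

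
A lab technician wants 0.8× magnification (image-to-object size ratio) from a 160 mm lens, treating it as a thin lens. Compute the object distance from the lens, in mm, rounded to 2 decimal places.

360.00 mm

With m = dᵢ/dₒ and 1/f = 1/dₒ + 1/dᵢ, substituting dᵢ = m·dₒ gives 1/f = (1 + 1/m)/dₒ, hence dₒ = f·(1 + 1/m).
dₒ = 160 × (1 + 1/0.8) = 160 × 2.25000 ≈ 360.000 mm.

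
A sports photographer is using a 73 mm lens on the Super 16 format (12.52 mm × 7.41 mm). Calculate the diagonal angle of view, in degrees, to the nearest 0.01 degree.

11.38°

Sensor diagonal = √(12.52² + 7.41²) = √211.6585 ≈ 14.5485 mm.
Angle of view α = 2·arctan(d/2f) with d = 14.5485 mm and f = 73 mm.
d/2f = 0.09965; arctan(0.09965) ≈ 5.6906°, so α ≈ 11.3812°.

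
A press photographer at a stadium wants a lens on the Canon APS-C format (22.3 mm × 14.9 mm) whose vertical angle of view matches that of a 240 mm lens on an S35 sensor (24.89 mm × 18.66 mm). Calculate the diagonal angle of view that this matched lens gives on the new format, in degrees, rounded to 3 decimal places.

8.005°

Equal vertical AOV ⇒ f₂ = f₁ · 14.9/18.66 = 240 × 0.79850 ≈ 191.6399 mm.
Sensor diagonal = √(22.3² + 14.9²) = √719.3000 ≈ 26.8198 mm.
Diagonal AOV on the new format = 2·arctan(26.8198 / (2 × 191.6399)) = 2·arctan(0.06997) ≈ 8.0054°.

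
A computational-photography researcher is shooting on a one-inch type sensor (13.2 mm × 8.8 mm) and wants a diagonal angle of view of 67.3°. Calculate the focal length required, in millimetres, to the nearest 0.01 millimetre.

11.92 mm

Sensor diagonal = √(13.2² + 8.8²) = √251.6800 ≈ 15.8644 mm.
From α = 2·arctan(d/2f) we get f = d / (2·tan(α/2)).
With d = 15.8644 mm and α/2 = 33.65°, tan(α/2) ≈ 0.66566, so f ≈ 15.8644 / 1.33131 ≈ 11.9164 mm.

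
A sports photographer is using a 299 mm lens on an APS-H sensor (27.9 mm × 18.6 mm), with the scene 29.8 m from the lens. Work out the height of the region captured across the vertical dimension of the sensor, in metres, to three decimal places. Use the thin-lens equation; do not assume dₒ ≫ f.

1.835 m

dₒ: 29.8 m = 29800 mm.
Similar triangles through the lens centre give W/dₒ = h/dᵢ; with 1/f = 1/dₒ + 1/dᵢ this gives W = h·(dₒ − f)/f.
W = 18.6 mm × (29800 − 299) / 299 = 18.6 × 98.6656 ≈ 1835.179 mm = 1.83518 m.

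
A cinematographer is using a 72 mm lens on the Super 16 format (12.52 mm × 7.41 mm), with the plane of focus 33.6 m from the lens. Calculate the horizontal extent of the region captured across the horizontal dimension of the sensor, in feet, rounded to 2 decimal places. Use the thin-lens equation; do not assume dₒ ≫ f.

19.13 ft

dₒ: 33.6 m = 33600 mm.
Similar triangles through the lens centre give W/dₒ = w/dᵢ; with 1/f = 1/dₒ + 1/dᵢ this gives W = w·(dₒ − f)/f.
W = 12.52 mm × (33600 − 72) / 72 = 12.52 × 465.6667 ≈ 5830.147 mm = 5830.147/304.8 ft = 19.1278 ft.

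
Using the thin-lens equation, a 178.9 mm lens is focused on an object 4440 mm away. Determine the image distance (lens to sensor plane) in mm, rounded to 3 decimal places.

1/dᵢ = 1/f − 1/dₒ = 1/178.9 − 1/4440 = 0.0053645 mm⁻¹.
dᵢ = 1/0.0053645 ≈ 186.4110 mm.

186.411 mm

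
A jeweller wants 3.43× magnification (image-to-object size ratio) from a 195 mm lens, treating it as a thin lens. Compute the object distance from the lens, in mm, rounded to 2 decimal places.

251.85 mm

With m = dᵢ/dₒ and 1/f = 1/dₒ + 1/dᵢ, substituting dᵢ = m·dₒ gives 1/f = (1 + 1/m)/dₒ, hence dₒ = f·(1 + 1/m).
dₒ = 195 × (1 + 1/3.43) = 195 × 1.29155 ≈ 251.851 mm.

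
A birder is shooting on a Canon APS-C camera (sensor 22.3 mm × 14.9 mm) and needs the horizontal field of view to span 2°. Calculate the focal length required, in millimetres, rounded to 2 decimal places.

From α = 2·arctan(w/2f) we get f = w / (2·tan(α/2)).
With w = 22.3 mm and α/2 = 1°, tan(α/2) ≈ 0.01746, so f ≈ 22.3 / 0.03491 ≈ 638.7831 mm.

638.78 mm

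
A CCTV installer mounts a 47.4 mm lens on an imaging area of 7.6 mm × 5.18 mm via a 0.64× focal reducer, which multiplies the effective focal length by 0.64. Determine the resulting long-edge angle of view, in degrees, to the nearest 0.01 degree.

Effective focal length f = 47.4 × 0.64 = 30.336 mm.
α = 2·arctan(7.6 / (2 × 30.336)) = 2·arctan(0.12526) ≈ 14.2798°.

14.28°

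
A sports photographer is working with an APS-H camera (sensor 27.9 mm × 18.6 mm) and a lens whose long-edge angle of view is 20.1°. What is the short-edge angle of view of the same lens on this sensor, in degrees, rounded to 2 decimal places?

From the long-edge AOV: f = 27.9 / (2·tan(10.05°)) = 27.9 / 0.35445 ≈ 78.7126 mm.
Short-edge AOV = 2·arctan(18.6 / (2 × 78.7126)) = 2·arctan(0.11815) ≈ 13.4767°.

13.48°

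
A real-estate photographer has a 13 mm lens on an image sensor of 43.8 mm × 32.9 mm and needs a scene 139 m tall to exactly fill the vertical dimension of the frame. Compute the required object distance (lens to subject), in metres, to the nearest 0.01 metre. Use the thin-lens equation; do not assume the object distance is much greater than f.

54.94 m

W: 139 m = 139000 mm.
Magnification m = h/W = dᵢ/dₒ; combined with 1/f = 1/dₒ + 1/dᵢ this gives dₒ = f·(1 + W/h).
dₒ = 13 mm × (1 + 139000/32.9) = 13 × 4225.9240 ≈ 54937.012 mm = 54.937 m.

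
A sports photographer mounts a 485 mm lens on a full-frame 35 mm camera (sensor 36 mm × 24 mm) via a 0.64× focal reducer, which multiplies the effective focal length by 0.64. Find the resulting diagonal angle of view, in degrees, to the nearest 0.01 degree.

Effective focal length f = 485 × 0.64 = 310.4 mm.
Sensor diagonal = √(36² + 24²) = √1872.0000 ≈ 43.2666 mm.
α = 2·arctan(43.267 / (2 × 310.4)) = 2·arctan(0.06969) ≈ 7.9736°.

7.97°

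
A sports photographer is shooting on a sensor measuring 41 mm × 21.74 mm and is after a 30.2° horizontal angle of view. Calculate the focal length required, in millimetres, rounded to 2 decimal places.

75.98 mm

From α = 2·arctan(w/2f) we get f = w / (2·tan(α/2)).
With w = 41 mm and α/2 = 15.1°, tan(α/2) ≈ 0.26982, so f ≈ 41 / 0.53964 ≈ 75.9764 mm.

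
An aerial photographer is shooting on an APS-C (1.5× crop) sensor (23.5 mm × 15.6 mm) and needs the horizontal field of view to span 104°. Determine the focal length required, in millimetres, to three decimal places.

From α = 2·arctan(w/2f) we get f = w / (2·tan(α/2)).
With w = 23.5 mm and α/2 = 52°, tan(α/2) ≈ 1.27994, so f ≈ 23.5 / 2.55988 ≈ 9.1801 mm.

9.180 mm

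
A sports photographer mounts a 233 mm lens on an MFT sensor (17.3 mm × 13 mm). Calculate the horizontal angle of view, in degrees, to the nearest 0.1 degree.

Angle of view α = 2·arctan(w/2f) with w = 17.3 mm and f = 233 mm.
w/2f = 0.03712; arctan(0.03712) ≈ 2.1261°, so α ≈ 4.2522°.

4.3°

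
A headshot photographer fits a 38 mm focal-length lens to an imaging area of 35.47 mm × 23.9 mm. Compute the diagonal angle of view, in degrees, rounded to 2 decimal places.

Sensor diagonal = √(35.47² + 23.9²) = √1829.3309 ≈ 42.7707 mm.
Angle of view α = 2·arctan(d/2f) with d = 42.7707 mm and f = 38 mm.
d/2f = 0.56277; arctan(0.56277) ≈ 29.3696°, so α ≈ 58.7392°.

58.74°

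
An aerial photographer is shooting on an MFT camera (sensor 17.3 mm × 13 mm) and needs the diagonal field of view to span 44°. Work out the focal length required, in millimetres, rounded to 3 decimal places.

26.780 mm

Sensor diagonal = √(17.3² + 13²) = √468.2900 ≈ 21.6400 mm.
From α = 2·arctan(d/2f) we get f = d / (2·tan(α/2)).
With d = 21.6400 mm and α/2 = 22°, tan(α/2) ≈ 0.40403, so f ≈ 21.6400 / 0.80805 ≈ 26.7805 mm.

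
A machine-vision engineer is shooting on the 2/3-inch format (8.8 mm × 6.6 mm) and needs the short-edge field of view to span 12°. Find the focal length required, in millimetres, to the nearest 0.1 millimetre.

31.4 mm

From α = 2·arctan(h/2f) we get f = h / (2·tan(α/2)).
With h = 6.6 mm and α/2 = 6°, tan(α/2) ≈ 0.10510, so f ≈ 6.6 / 0.21021 ≈ 31.3974 mm.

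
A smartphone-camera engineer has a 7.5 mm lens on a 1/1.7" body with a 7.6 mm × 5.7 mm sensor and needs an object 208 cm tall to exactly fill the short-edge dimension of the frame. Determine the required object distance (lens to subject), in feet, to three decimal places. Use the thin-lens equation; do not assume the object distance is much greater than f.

9.004 ft

W: 208 cm = 2080 mm.
Magnification m = h/W = dᵢ/dₒ; combined with 1/f = 1/dₒ + 1/dᵢ this gives dₒ = f·(1 + W/h).
dₒ = 7.5 mm × (1 + 2080/5.7) = 7.5 × 365.9123 ≈ 2744.342 mm = 2744.342/304.8 ft = 9.00375 ft.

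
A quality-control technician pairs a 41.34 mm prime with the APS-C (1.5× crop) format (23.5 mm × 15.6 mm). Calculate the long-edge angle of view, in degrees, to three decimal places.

Angle of view α = 2·arctan(w/2f) with w = 23.5 mm and f = 41.34 mm.
w/2f = 0.28423; arctan(0.28423) ≈ 15.8667°, so α ≈ 31.7333°.

31.733°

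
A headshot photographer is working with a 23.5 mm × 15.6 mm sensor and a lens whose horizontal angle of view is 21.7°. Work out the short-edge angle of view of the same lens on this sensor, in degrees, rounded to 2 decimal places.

From the horizontal AOV: f = 23.5 / (2·tan(10.85°)) = 23.5 / 0.38333 ≈ 61.3050 mm.
Short-edge AOV = 2·arctan(15.6 / (2 × 61.3050)) = 2·arctan(0.12723) ≈ 14.5019°.

14.50°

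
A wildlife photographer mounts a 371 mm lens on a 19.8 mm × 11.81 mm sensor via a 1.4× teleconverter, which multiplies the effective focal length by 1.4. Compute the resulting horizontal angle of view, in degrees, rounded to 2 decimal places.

2.18°

Effective focal length f = 371 × 1.4 = 519.4 mm.
α = 2·arctan(19.8 / (2 × 519.4)) = 2·arctan(0.01906) ≈ 2.1839°.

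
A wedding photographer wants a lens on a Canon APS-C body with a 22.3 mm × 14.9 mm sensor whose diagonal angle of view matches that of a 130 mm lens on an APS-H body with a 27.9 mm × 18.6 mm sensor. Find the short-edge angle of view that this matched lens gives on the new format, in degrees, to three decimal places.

Sensor diagonal = √(27.9² + 18.6²) = √1124.3700 ≈ 33.5316 mm.
Sensor diagonal = √(22.3² + 14.9²) = √719.3000 ≈ 26.8198 mm.
Equal diagonal AOV ⇒ f₂ = f₁ · 26.8198/33.5316 = 130 × 0.79984 ≈ 103.9786 mm.
Short-edge AOV on the new format = 2·arctan(14.9 / (2 × 103.9786)) = 2·arctan(0.07165) ≈ 8.1964°.

8.196°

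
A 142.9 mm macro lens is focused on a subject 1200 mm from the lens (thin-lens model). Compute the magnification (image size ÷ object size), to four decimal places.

Thin lens: 1/f = 1/dₒ + 1/dᵢ → 1/dᵢ = 1/142.9 − 1/1200 = 0.0061646 mm⁻¹, so dᵢ ≈ 162.2174 mm.
Magnification m = dᵢ/dₒ = 162.2174/1200 ≈ 0.13518.

0.1352×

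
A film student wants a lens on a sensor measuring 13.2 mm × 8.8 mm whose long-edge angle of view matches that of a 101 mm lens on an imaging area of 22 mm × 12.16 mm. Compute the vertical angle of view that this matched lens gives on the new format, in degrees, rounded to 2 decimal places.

Equal long-edge AOV ⇒ f₂ = f₁ · 13.2/22 = 101 × 0.60000 ≈ 60.6000 mm.
Vertical AOV on the new format = 2·arctan(8.8 / (2 × 60.6000)) = 2·arctan(0.07261) ≈ 8.3056°.

8.31°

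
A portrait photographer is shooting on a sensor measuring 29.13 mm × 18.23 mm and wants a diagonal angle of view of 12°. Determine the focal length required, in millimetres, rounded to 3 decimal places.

163.476 mm

Sensor diagonal = √(29.13² + 18.23²) = √1180.8898 ≈ 34.3641 mm.
From α = 2·arctan(d/2f) we get f = d / (2·tan(α/2)).
With d = 34.3641 mm and α/2 = 6°, tan(α/2) ≈ 0.10510, so f ≈ 34.3641 / 0.21021 ≈ 163.4762 mm.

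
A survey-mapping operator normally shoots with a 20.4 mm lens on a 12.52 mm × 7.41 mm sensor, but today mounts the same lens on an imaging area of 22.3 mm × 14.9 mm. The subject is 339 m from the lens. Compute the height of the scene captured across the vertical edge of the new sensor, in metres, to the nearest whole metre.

248 m

The focal length stays 20.4 mm; the relevant sensor dimension is now h = 14.9 mm. Object distance dₒ = 339 m = 339000 mm.
Thin-lens field height W = h·(dₒ − f)/f = 14.9 × (339000 − 20.4)/20.4 ≈ 247588.041 mm = 247.588 m.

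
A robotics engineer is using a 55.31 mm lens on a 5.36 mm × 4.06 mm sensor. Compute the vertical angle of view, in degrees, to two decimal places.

4.20°

Angle of view α = 2·arctan(h/2f) with h = 4.06 mm and f = 55.31 mm.
h/2f = 0.03670; arctan(0.03670) ≈ 2.1019°, so α ≈ 4.2039°.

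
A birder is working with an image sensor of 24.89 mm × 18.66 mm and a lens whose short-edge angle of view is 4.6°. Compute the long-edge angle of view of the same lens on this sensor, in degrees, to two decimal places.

From the short-edge AOV: f = 18.66 / (2·tan(2.3°)) = 18.66 / 0.08033 ≈ 232.2967 mm.
Long-edge AOV = 2·arctan(24.89 / (2 × 232.2967)) = 2·arctan(0.05357) ≈ 6.1332°.

6.13°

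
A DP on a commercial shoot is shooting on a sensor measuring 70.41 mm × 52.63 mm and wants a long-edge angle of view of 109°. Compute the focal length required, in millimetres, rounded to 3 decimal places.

From α = 2·arctan(w/2f) we get f = w / (2·tan(α/2)).
With w = 70.41 mm and α/2 = 54.5°, tan(α/2) ≈ 1.40195, so f ≈ 70.41 / 2.80390 ≈ 25.1115 mm.

25.111 mm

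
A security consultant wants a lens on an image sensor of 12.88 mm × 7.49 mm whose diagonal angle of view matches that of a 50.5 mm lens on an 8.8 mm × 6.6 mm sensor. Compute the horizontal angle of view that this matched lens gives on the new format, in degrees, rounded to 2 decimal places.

Sensor diagonal = √(8.8² + 6.6²) = √121.0000 ≈ 11.0000 mm.
Sensor diagonal = √(12.88² + 7.49²) = √221.9945 ≈ 14.8995 mm.
Equal diagonal AOV ⇒ f₂ = f₁ · 14.8995/11.0000 = 50.5 × 1.35450 ≈ 68.4022 mm.
Horizontal AOV on the new format = 2·arctan(12.88 / (2 × 68.4022)) = 2·arctan(0.09415) ≈ 10.7570°.

10.76°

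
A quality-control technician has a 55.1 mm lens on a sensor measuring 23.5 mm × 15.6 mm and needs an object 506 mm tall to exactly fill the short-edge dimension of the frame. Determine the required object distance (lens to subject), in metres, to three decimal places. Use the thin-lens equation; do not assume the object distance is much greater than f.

1.842 m

Magnification m = h/W = dᵢ/dₒ; combined with 1/f = 1/dₒ + 1/dᵢ this gives dₒ = f·(1 + W/h).
dₒ = 55.1 mm × (1 + 506/15.6) = 55.1 × 33.4359 ≈ 1842.318 mm = 1.84232 m.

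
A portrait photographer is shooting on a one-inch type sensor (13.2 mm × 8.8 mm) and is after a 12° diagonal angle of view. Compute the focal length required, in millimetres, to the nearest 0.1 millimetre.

75.5 mm

Sensor diagonal = √(13.2² + 8.8²) = √251.6800 ≈ 15.8644 mm.
From α = 2·arctan(d/2f) we get f = d / (2·tan(α/2)).
With d = 15.8644 mm and α/2 = 6°, tan(α/2) ≈ 0.10510, so f ≈ 15.8644 / 0.21021 ≈ 75.4700 mm.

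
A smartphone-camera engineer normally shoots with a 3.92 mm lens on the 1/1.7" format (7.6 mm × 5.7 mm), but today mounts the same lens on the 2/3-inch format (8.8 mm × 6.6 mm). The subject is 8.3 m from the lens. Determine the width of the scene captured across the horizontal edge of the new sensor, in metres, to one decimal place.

18.6 m

The focal length stays 3.92 mm; the relevant sensor dimension is now w = 8.8 mm. Object distance dₒ = 8.3 m = 8300 mm.
Thin-lens field width W = w·(dₒ − f)/f = 8.8 × (8300 − 3.92)/3.92 ≈ 18623.853 mm = 18.6239 m.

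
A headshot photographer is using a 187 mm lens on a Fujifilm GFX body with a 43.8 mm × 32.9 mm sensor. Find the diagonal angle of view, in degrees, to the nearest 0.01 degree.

16.67°

Sensor diagonal = √(43.8² + 32.9²) = √3000.8500 ≈ 54.7800 mm.
Angle of view α = 2·arctan(d/2f) with d = 54.7800 mm and f = 187 mm.
d/2f = 0.14647; arctan(0.14647) ≈ 8.3329°, so α ≈ 16.6658°.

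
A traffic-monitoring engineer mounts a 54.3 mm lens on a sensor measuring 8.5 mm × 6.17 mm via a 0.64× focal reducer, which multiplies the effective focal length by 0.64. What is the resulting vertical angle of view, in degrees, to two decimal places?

10.15°

Effective focal length f = 54.3 × 0.64 = 34.752 mm.
α = 2·arctan(6.17 / (2 × 34.752)) = 2·arctan(0.08877) ≈ 10.1459°.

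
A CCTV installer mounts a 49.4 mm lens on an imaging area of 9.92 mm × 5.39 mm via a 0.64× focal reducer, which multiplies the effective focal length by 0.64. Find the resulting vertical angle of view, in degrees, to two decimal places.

9.74°

Effective focal length f = 49.4 × 0.64 = 31.616 mm.
α = 2·arctan(5.39 / (2 × 31.616)) = 2·arctan(0.08524) ≈ 9.7444°.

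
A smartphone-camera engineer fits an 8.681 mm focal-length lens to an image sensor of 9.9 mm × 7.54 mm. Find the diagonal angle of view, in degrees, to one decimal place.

71.3°

Sensor diagonal = √(9.9² + 7.54²) = √154.8616 ≈ 12.4443 mm.
Angle of view α = 2·arctan(d/2f) with d = 12.4443 mm and f = 8.681 mm.
d/2f = 0.71676; arctan(0.71676) ≈ 35.6313°, so α ≈ 71.2627°.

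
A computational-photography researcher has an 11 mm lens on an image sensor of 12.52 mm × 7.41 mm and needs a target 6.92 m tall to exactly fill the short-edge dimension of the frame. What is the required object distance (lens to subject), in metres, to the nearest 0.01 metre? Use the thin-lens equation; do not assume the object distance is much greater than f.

10.28 m

W: 6.92 m = 6920 mm.
Magnification m = h/W = dᵢ/dₒ; combined with 1/f = 1/dₒ + 1/dᵢ this gives dₒ = f·(1 + W/h).
dₒ = 11 mm × (1 + 6920/7.41) = 11 × 934.8731 ≈ 10283.605 mm = 10.2836 m.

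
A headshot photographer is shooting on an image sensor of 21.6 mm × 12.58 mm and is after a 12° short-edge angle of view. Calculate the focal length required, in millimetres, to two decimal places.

From α = 2·arctan(h/2f) we get f = h / (2·tan(α/2)).
With h = 12.58 mm and α/2 = 6°, tan(α/2) ≈ 0.10510, so f ≈ 12.58 / 0.21021 ≈ 59.8454 mm.

59.85 mm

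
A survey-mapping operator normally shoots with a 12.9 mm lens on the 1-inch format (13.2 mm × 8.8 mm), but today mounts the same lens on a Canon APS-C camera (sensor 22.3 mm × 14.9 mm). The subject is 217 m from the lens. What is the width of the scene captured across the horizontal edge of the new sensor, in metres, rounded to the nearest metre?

The focal length stays 12.9 mm; the relevant sensor dimension is now w = 22.3 mm. Object distance dₒ = 217 m = 217000 mm.
Thin-lens field width W = w·(dₒ − f)/f = 22.3 × (217000 − 12.9)/12.9 ≈ 375101.731 mm = 375.102 m.

375 m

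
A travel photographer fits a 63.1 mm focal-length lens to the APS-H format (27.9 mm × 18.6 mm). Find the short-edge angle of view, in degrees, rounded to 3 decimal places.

Angle of view α = 2·arctan(h/2f) with h = 18.6 mm and f = 63.1 mm.
h/2f = 0.14739; arctan(0.14739) ≈ 8.3842°, so α ≈ 16.7684°.

16.768°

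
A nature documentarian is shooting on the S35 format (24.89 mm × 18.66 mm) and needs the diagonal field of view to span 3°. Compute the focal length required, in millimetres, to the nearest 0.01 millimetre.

593.98 mm

Sensor diagonal = √(24.89² + 18.66²) = √967.7077 ≈ 31.1080 mm.
From α = 2·arctan(d/2f) we get f = d / (2·tan(α/2)).
With d = 31.1080 mm and α/2 = 1.5°, tan(α/2) ≈ 0.02619, so f ≈ 31.1080 / 0.05237 ≈ 593.9833 mm.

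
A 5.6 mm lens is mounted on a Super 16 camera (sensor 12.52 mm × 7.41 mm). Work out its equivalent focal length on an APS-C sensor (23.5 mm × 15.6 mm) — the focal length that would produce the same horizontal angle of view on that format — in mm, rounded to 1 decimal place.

Equal angle of view means equal width/f ratio, so f₂ = f₁ · (width₂/width₁) = 5.6 × 23.5/12.52.
f₂ = 5.6 × 1.87700 ≈ 10.511 mm.

10.5 mm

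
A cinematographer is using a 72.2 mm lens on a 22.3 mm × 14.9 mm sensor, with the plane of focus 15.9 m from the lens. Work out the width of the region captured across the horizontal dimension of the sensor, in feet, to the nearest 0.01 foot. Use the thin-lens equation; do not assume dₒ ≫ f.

16.04 ft

dₒ: 15.9 m = 15900 mm.
Similar triangles through the lens centre give W/dₒ = w/dᵢ; with 1/f = 1/dₒ + 1/dᵢ this gives W = w·(dₒ − f)/f.
W = 22.3 mm × (15900 − 72.2) / 72.2 = 22.3 × 219.2216 ≈ 4888.642 mm = 4888.642/304.8 ft = 16.0389 ft.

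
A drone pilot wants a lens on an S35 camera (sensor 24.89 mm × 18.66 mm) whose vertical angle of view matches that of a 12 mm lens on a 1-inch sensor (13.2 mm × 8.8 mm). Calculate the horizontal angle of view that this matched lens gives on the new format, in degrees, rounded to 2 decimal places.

Equal vertical AOV ⇒ f₂ = f₁ · 18.66/8.8 = 12 × 2.12045 ≈ 25.4455 mm.
Horizontal AOV on the new format = 2·arctan(24.89 / (2 × 25.4455)) = 2·arctan(0.48909) ≈ 52.1252°.

52.13°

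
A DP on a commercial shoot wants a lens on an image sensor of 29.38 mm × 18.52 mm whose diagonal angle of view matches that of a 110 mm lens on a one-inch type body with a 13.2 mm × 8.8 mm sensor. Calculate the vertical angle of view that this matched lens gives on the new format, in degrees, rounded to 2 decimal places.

4.40°

Sensor diagonal = √(13.2² + 8.8²) = √251.6800 ≈ 15.8644 mm.
Sensor diagonal = √(29.38² + 18.52²) = √1206.1748 ≈ 34.7300 mm.
Equal diagonal AOV ⇒ f₂ = f₁ · 34.7300/15.8644 = 110 × 2.18918 ≈ 240.8094 mm.
Vertical AOV on the new format = 2·arctan(18.52 / (2 × 240.8094)) = 2·arctan(0.03845) ≈ 4.4043°.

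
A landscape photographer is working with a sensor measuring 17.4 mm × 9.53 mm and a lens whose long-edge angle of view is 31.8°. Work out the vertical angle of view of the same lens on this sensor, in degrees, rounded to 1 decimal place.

17.7°

From the long-edge AOV: f = 17.4 / (2·tan(15.9°)) = 17.4 / 0.56971 ≈ 30.5416 mm.
Vertical AOV = 2·arctan(9.53 / (2 × 30.5416)) = 2·arctan(0.15602) ≈ 17.7352°.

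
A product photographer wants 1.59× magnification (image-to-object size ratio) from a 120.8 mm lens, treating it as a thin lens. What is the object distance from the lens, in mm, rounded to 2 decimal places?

With m = dᵢ/dₒ and 1/f = 1/dₒ + 1/dᵢ, substituting dᵢ = m·dₒ gives 1/f = (1 + 1/m)/dₒ, hence dₒ = f·(1 + 1/m).
dₒ = 120.8 × (1 + 1/1.59) = 120.8 × 1.62893 ≈ 196.775 mm.

196.77 mm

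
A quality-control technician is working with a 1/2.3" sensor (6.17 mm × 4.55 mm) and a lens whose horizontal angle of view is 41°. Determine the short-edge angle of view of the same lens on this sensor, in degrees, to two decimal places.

From the horizontal AOV: f = 6.17 / (2·tan(20.5°)) = 6.17 / 0.74777 ≈ 8.2512 mm.
Short-edge AOV = 2·arctan(4.55 / (2 × 8.2512)) = 2·arctan(0.27572) ≈ 30.8289°.

30.83°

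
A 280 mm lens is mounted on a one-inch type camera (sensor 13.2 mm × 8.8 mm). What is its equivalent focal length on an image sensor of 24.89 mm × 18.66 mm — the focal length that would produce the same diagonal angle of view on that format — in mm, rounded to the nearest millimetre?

Sensor diagonal = √(13.2² + 8.8²) = √251.6800 ≈ 15.8644 mm.
Sensor diagonal = √(24.89² + 18.66²) = √967.7077 ≈ 31.1080 mm.
Equal angle of view means equal diagonal/f ratio, so f₂ = f₁ · (diagonal₂/diagonal₁) = 280 × 31.1080/15.8644.
f₂ = 280 × 1.96087 ≈ 549.042 mm.

549 mm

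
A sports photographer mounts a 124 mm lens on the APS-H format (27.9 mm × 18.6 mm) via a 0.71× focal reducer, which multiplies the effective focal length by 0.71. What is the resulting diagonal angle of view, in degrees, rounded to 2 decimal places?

Effective focal length f = 124 × 0.71 = 88.04 mm.
Sensor diagonal = √(27.9² + 18.6²) = √1124.3700 ≈ 33.5316 mm.
α = 2·arctan(33.532 / (2 × 88.04)) = 2·arctan(0.19043) ≈ 21.5639°.

21.56°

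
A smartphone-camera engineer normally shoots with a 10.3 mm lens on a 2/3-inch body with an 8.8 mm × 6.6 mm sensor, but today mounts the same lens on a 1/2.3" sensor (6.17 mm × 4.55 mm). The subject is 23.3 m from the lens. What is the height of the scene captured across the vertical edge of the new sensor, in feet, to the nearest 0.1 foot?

The focal length stays 10.3 mm; the relevant sensor dimension is now h = 4.55 mm. Object distance dₒ = 23.3 m = 23300 mm.
Thin-lens field height W = h·(dₒ − f)/f = 4.55 × (23300 − 10.3)/10.3 ≈ 10288.168 mm = 10288.168/304.8 ft = 33.7538 ft.

33.8 ft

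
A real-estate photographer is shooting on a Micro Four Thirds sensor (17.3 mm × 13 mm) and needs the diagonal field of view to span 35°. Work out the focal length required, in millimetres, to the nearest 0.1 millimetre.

34.3 mm

Sensor diagonal = √(17.3² + 13²) = √468.2900 ≈ 21.6400 mm.
From α = 2·arctan(d/2f) we get f = d / (2·tan(α/2)).
With d = 21.6400 mm and α/2 = 17.5°, tan(α/2) ≈ 0.31530, so f ≈ 21.6400 / 0.63060 ≈ 34.3167 mm.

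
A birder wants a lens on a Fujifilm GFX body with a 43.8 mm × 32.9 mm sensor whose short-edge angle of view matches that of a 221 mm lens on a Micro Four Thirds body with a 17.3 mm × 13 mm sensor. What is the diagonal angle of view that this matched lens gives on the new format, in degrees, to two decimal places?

5.61°

Equal short-edge AOV ⇒ f₂ = f₁ · 32.9/13 = 221 × 2.53077 ≈ 559.3000 mm.
Sensor diagonal = √(43.8² + 32.9²) = √3000.8500 ≈ 54.7800 mm.
Diagonal AOV on the new format = 2·arctan(54.7800 / (2 × 559.3000)) = 2·arctan(0.04897) ≈ 5.6073°.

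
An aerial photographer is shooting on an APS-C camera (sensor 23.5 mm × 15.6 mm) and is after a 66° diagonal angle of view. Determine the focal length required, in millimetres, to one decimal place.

21.7 mm

Sensor diagonal = √(23.5² + 15.6²) = √795.6100 ≈ 28.2066 mm.
From α = 2·arctan(d/2f) we get f = d / (2·tan(α/2)).
With d = 28.2066 mm and α/2 = 33°, tan(α/2) ≈ 0.64941, so f ≈ 28.2066 / 1.29882 ≈ 21.7171 mm.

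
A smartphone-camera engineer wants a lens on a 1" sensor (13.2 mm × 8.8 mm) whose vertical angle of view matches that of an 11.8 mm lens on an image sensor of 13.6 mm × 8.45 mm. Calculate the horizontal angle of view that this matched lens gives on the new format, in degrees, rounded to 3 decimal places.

56.478°

Equal vertical AOV ⇒ f₂ = f₁ · 8.8/8.45 = 11.8 × 1.04142 ≈ 12.2888 mm.
Horizontal AOV on the new format = 2·arctan(13.2 / (2 × 12.2888)) = 2·arctan(0.53708) ≈ 56.4784°.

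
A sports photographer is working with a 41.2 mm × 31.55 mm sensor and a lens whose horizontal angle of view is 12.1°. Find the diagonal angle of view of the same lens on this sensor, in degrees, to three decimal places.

From the horizontal AOV: f = 41.2 / (2·tan(6.05°)) = 41.2 / 0.21197 ≈ 194.3642 mm.
Sensor diagonal = √(41.2² + 31.55²) = √2692.8425 ≈ 51.8926 mm.
Diagonal AOV = 2·arctan(51.8926 / (2 × 194.3642)) = 2·arctan(0.13349) ≈ 15.2073°.

15.207°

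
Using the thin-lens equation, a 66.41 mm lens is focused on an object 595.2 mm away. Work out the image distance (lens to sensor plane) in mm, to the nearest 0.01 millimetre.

1/dᵢ = 1/f − 1/dₒ = 1/66.41 − 1/595.2 = 0.0133779 mm⁻¹.
dᵢ = 1/0.0133779 ≈ 74.7503 mm.

74.75 mm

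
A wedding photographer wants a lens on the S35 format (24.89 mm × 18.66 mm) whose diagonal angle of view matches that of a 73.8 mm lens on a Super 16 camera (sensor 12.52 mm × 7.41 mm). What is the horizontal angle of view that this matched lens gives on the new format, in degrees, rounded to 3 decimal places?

9.019°

Sensor diagonal = √(12.52² + 7.41²) = √211.6585 ≈ 14.5485 mm.
Sensor diagonal = √(24.89² + 18.66²) = √967.7077 ≈ 31.1080 mm.
Equal diagonal AOV ⇒ f₂ = f₁ · 31.1080/14.5485 = 73.8 × 2.13823 ≈ 157.8013 mm.
Horizontal AOV on the new format = 2·arctan(24.89 / (2 × 157.8013)) = 2·arctan(0.07886) ≈ 9.0186°.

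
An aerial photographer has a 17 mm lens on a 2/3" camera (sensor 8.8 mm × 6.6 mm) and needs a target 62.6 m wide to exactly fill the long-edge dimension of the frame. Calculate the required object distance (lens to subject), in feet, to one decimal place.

W: 62.6 m = 62600 mm.
Magnification m = w/W = dᵢ/dₒ; combined with 1/f = 1/dₒ + 1/dᵢ this gives dₒ = f·(1 + W/w).
dₒ = 17 mm × (1 + 62600/8.8) = 17 × 7114.6364 ≈ 120948.818 mm = 120948.818/304.8 ft = 396.814 ft.

396.8 ft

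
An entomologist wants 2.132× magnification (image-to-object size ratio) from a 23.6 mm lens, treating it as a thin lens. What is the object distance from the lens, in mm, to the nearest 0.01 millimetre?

With m = dᵢ/dₒ and 1/f = 1/dₒ + 1/dᵢ, substituting dᵢ = m·dₒ gives 1/f = (1 + 1/m)/dₒ, hence dₒ = f·(1 + 1/m).
dₒ = 23.6 × (1 + 1/2.132) = 23.6 × 1.46904 ≈ 34.669 mm.

34.67 mm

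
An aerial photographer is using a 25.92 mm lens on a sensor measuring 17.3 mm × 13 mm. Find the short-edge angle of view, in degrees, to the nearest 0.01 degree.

28.16°

Angle of view α = 2·arctan(h/2f) with h = 13 mm and f = 25.92 mm.
h/2f = 0.25077; arctan(0.25077) ≈ 14.0778°, so α ≈ 28.1557°.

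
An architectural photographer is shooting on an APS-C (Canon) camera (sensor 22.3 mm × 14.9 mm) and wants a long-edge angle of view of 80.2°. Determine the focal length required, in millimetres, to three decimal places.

From α = 2·arctan(w/2f) we get f = w / (2·tan(α/2)).
With w = 22.3 mm and α/2 = 40.1°, tan(α/2) ≈ 0.84208, so f ≈ 22.3 / 1.68416 ≈ 13.2411 mm.

13.241 mm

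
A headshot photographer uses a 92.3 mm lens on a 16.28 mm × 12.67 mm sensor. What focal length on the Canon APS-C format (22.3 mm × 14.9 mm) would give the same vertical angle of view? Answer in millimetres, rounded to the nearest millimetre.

109 mm

Equal angle of view means equal height/f ratio, so f₂ = f₁ · (height₂/height₁) = 92.3 × 14.9/12.67.
f₂ = 92.3 × 1.17601 ≈ 108.545 mm.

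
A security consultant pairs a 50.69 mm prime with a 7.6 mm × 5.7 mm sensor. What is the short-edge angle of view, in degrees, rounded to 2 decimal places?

Angle of view α = 2·arctan(h/2f) with h = 5.7 mm and f = 50.69 mm.
h/2f = 0.05622; arctan(0.05622) ≈ 3.2180°, so α ≈ 6.4360°.

6.44°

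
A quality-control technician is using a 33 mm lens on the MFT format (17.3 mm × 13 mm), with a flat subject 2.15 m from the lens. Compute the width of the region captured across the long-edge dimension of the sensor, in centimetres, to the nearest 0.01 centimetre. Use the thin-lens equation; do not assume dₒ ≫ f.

110.98 cm

dₒ: 2.15 m = 2150 mm.
Similar triangles through the lens centre give W/dₒ = w/dᵢ; with 1/f = 1/dₒ + 1/dᵢ this gives W = w·(dₒ − f)/f.
W = 17.3 mm × (2150 − 33) / 33 = 17.3 × 64.1515 ≈ 1109.821 mm = 110.982 cm.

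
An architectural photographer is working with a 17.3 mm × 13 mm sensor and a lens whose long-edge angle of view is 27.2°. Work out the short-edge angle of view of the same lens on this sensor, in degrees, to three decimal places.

20.607°

From the long-edge AOV: f = 17.3 / (2·tan(13.6°)) = 17.3 / 0.48385 ≈ 35.7548 mm.
Short-edge AOV = 2·arctan(13 / (2 × 35.7548)) = 2·arctan(0.18179) ≈ 20.6070°.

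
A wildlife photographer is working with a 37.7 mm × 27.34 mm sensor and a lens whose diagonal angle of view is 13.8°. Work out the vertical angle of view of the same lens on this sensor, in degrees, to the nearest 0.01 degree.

Sensor diagonal = √(37.7² + 27.34²) = √2168.7656 ≈ 46.5700 mm.
From the diagonal AOV: f = 46.5700 / (2·tan(6.9°)) = 46.5700 / 0.24203 ≈ 192.4169 mm.
Vertical AOV = 2·arctan(27.34 / (2 × 192.4169)) = 2·arctan(0.07104) ≈ 8.1273°.

8.13°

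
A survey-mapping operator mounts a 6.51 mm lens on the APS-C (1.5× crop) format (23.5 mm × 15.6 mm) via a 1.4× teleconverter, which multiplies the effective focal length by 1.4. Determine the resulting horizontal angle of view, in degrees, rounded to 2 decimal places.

104.40°

Effective focal length f = 6.51 × 1.4 = 9.114 mm.
α = 2·arctan(23.5 / (2 × 9.114)) = 2·arctan(1.28923) ≈ 104.4014°.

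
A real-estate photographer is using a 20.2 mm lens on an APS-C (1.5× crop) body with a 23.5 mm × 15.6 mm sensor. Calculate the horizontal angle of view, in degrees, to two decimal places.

Angle of view α = 2·arctan(w/2f) with w = 23.5 mm and f = 20.2 mm.
w/2f = 0.58168; arctan(0.58168) ≈ 30.1858°, so α ≈ 60.3717°.

60.37°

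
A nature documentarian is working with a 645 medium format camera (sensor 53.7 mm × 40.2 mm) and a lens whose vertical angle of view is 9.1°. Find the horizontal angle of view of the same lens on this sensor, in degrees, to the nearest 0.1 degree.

From the vertical AOV: f = 40.2 / (2·tan(4.55°)) = 40.2 / 0.15916 ≈ 252.5765 mm.
Horizontal AOV = 2·arctan(53.7 / (2 × 252.5765)) = 2·arctan(0.10630) ≈ 12.1360°.

12.1°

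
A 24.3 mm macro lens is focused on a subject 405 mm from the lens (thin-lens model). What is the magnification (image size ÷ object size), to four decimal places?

Thin lens: 1/f = 1/dₒ + 1/dᵢ → 1/dᵢ = 1/24.3 − 1/405 = 0.0386831 mm⁻¹, so dᵢ ≈ 25.8511 mm.
Magnification m = dᵢ/dₒ = 25.8511/405 ≈ 0.06383.

0.0638×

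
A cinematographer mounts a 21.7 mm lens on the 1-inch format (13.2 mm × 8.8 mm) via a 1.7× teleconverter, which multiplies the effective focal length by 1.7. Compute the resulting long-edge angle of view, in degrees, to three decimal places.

20.287°

Effective focal length f = 21.7 × 1.7 = 36.89 mm.
α = 2·arctan(13.2 / (2 × 36.89)) = 2·arctan(0.17891) ≈ 20.2870°.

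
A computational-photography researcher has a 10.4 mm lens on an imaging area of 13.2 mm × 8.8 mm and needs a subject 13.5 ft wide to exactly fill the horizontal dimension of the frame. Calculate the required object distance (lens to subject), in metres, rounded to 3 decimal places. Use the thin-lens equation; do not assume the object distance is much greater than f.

W: 13.5 ft × 304.8 mm/ft = 4114.80 mm.
Magnification m = w/W = dᵢ/dₒ; combined with 1/f = 1/dₒ + 1/dᵢ this gives dₒ = f·(1 + W/w).
dₒ = 10.4 mm × (1 + 4114.8/13.2) = 10.4 × 312.7273 ≈ 3252.364 mm = 3.25236 m.

3.252 m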